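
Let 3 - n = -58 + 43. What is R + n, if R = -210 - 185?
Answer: -377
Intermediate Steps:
n = 18 (n = 3 - (-58 + 43) = 3 - 1*(-15) = 3 + 15 = 18)
R = -395
R + n = -395 + 18 = -377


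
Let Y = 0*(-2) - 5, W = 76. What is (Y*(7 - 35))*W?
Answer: 10640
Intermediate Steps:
Y = -5 (Y = 0 - 5 = -5)
(Y*(7 - 35))*W = -5*(7 - 35)*76 = -5*(-28)*76 = 140*76 = 10640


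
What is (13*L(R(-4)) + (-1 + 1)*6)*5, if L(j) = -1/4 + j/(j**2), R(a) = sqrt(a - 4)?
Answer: -65/4 - 65*I*sqrt(2)/4 ≈ -16.25 - 22.981*I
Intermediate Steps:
R(a) = sqrt(-4 + a)
L(j) = -1/4 + 1/j (L(j) = -1*1/4 + j/j**2 = -1/4 + 1/j)
(13*L(R(-4)) + (-1 + 1)*6)*5 = (13*((4 - sqrt(-4 - 4))/(4*(sqrt(-4 - 4)))) + (-1 + 1)*6)*5 = (13*((4 - sqrt(-8))/(4*(sqrt(-8)))) + 0*6)*5 = (13*((4 - 2*I*sqrt(2))/(4*((2*I*sqrt(2))))) + 0)*5 = (13*((-I*sqrt(2)/4)*(4 - 2*I*sqrt(2))/4) + 0)*5 = (13*(-I*sqrt(2)*(4 - 2*I*sqrt(2))/16) + 0)*5 = (-13*I*sqrt(2)*(4 - 2*I*sqrt(2))/16 + 0)*5 = -13*I*sqrt(2)*(4 - 2*I*sqrt(2))/16*5 = -65*I*sqrt(2)*(4 - 2*I*sqrt(2))/16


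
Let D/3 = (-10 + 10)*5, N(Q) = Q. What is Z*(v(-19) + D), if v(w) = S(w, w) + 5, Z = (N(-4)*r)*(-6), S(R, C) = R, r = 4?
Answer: -1344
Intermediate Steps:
Z = 96 (Z = -4*4*(-6) = -16*(-6) = 96)
v(w) = 5 + w (v(w) = w + 5 = 5 + w)
D = 0 (D = 3*((-10 + 10)*5) = 3*(0*5) = 3*0 = 0)
Z*(v(-19) + D) = 96*((5 - 19) + 0) = 96*(-14 + 0) = 96*(-14) = -1344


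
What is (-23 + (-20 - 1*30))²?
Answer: 5329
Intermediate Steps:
(-23 + (-20 - 1*30))² = (-23 + (-20 - 30))² = (-23 - 50)² = (-73)² = 5329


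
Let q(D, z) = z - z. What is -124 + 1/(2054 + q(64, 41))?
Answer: -254695/2054 ≈ -124.00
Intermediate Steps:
q(D, z) = 0
-124 + 1/(2054 + q(64, 41)) = -124 + 1/(2054 + 0) = -124 + 1/2054 = -254695/2054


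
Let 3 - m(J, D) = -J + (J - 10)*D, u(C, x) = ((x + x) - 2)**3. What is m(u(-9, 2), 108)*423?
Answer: 96021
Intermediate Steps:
u(C, x) = (-2 + 2*x)**3 (u(C, x) = (2*x - 2)**3 = (-2 + 2*x)**3)
m(J, D) = 3 + J - D*(-10 + J) (m(J, D) = 3 - (-J + (J - 10)*D) = 3 - (-J + (-10 + J)*D) = 3 - (-J + D*(-10 + J)) = 3 + (J - D*(-10 + J)) = 3 + J - D*(-10 + J))
m(u(-9, 2), 108)*423 = (3 + 8*(-1 + 2)**3 + 10*108 - 1*108*8*(-1 + 2)**3)*423 = (3 + 8*1**3 + 1080 - 1*108*8*1**3)*423 = (3 + 8*1 + 1080 - 1*108*8*1)*423 = (3 + 8 + 1080 - 1*108*8)*423 = (3 + 8 + 1080 - 864)*423 = 227*423 = 96021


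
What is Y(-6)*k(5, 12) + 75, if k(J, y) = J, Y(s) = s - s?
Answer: 75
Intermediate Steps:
Y(s) = 0
Y(-6)*k(5, 12) + 75 = 0*5 + 75 = 0 + 75 = 75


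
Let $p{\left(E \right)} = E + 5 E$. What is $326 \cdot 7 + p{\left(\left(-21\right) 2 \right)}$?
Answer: $2030$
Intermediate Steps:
$p{\left(E \right)} = 6 E$
$326 \cdot 7 + p{\left(\left(-21\right) 2 \right)} = 326 \cdot 7 + 6 \left(\left(-21\right) 2\right) = 2282 + 6 \left(-42\right) = 2282 - 252 = 2030$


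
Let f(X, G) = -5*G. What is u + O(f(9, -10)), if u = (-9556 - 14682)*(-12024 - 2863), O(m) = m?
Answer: 360831156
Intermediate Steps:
u = 360831106 (u = -24238*(-14887) = 360831106)
u + O(f(9, -10)) = 360831106 - 5*(-10) = 360831106 + 50 = 360831156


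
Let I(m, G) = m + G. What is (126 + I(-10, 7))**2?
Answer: 15129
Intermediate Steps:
I(m, G) = G + m
(126 + I(-10, 7))**2 = (126 + (7 - 10))**2 = (126 - 3)**2 = 123**2 = 15129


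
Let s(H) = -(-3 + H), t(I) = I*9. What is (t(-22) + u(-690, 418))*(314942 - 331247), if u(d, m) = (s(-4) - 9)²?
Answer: 3163170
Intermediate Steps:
t(I) = 9*I
s(H) = 3 - H
u(d, m) = 4 (u(d, m) = ((3 - 1*(-4)) - 9)² = ((3 + 4) - 9)² = (7 - 9)² = (-2)² = 4)
(t(-22) + u(-690, 418))*(314942 - 331247) = (9*(-22) + 4)*(314942 - 331247) = (-198 + 4)*(-16305) = -194*(-16305) = 3163170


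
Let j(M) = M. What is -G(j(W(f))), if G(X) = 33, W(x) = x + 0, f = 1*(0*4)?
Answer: -33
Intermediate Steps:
f = 0 (f = 1*0 = 0)
W(x) = x
-G(j(W(f))) = -1*33 = -33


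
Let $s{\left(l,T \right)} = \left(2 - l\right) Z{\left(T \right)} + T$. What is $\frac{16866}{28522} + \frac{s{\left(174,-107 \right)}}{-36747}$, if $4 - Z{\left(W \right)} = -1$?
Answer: $\frac{323677838}{524048967} \approx 0.61765$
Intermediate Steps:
$Z{\left(W \right)} = 5$ ($Z{\left(W \right)} = 4 - -1 = 4 + 1 = 5$)
$s{\left(l,T \right)} = 10 + T - 5 l$ ($s{\left(l,T \right)} = \left(2 - l\right) 5 + T = \left(10 - 5 l\right) + T = 10 + T - 5 l$)
$\frac{16866}{28522} + \frac{s{\left(174,-107 \right)}}{-36747} = \frac{16866}{28522} + \frac{10 - 107 - 870}{-36747} = 16866 \cdot \frac{1}{28522} + \left(10 - 107 - 870\right) \left(- \frac{1}{36747}\right) = \frac{8433}{14261} - - \frac{967}{36747} = \frac{8433}{14261} + \frac{967}{36747} = \frac{323677838}{524048967}$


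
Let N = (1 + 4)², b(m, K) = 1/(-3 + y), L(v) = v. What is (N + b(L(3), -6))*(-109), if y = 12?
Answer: -24634/9 ≈ -2737.1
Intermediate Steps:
b(m, K) = ⅑ (b(m, K) = 1/(-3 + 12) = 1/9 = ⅑)
N = 25 (N = 5² = 25)
(N + b(L(3), -6))*(-109) = (25 + ⅑)*(-109) = (226/9)*(-109) = -24634/9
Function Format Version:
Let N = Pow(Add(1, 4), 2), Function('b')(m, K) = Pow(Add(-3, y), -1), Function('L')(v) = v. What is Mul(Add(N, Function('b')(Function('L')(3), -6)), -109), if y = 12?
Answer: Rational(-24634, 9) ≈ -2737.1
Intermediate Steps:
Function('b')(m, K) = Rational(1, 9) (Function('b')(m, K) = Pow(Add(-3, 12), -1) = Pow(9, -1) = Rational(1, 9))
N = 25 (N = Pow(5, 2) = 25)
Mul(Add(N, Function('b')(Function('L')(3), -6)), -109) = Mul(Add(25, Rational(1, 9)), -109) = Mul(Rational(226, 9), -109) = Rational(-24634, 9)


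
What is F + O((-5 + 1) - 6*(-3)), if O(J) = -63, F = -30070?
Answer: -30133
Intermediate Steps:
F + O((-5 + 1) - 6*(-3)) = -30070 - 63 = -30133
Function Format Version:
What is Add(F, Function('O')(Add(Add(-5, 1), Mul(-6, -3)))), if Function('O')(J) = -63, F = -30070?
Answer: -30133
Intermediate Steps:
Add(F, Function('O')(Add(Add(-5, 1), Mul(-6, -3)))) = Add(-30070, -63) = -30133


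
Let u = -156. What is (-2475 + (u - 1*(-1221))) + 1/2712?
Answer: -3823919/2712 ≈ -1410.0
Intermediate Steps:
(-2475 + (u - 1*(-1221))) + 1/2712 = (-2475 + (-156 - 1*(-1221))) + 1/2712 = (-2475 + (-156 + 1221)) + 1/2712 = (-2475 + 1065) + 1/2712 = -1410 + 1/2712 = -3823919/2712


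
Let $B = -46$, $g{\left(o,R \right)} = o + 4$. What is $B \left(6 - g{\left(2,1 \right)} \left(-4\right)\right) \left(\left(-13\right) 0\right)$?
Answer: $0$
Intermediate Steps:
$g{\left(o,R \right)} = 4 + o$
$B \left(6 - g{\left(2,1 \right)} \left(-4\right)\right) \left(\left(-13\right) 0\right) = - 46 \left(6 - \left(4 + 2\right) \left(-4\right)\right) \left(\left(-13\right) 0\right) = - 46 \left(6 - 6 \left(-4\right)\right) 0 = - 46 \left(6 - -24\right) 0 = - 46 \left(6 + 24\right) 0 = \left(-46\right) 30 \cdot 0 = \left(-1380\right) 0 = 0$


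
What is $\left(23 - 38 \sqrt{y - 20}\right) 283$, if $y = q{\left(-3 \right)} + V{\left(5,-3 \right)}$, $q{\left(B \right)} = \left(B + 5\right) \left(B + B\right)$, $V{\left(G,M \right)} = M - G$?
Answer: $6509 - 21508 i \sqrt{10} \approx 6509.0 - 68014.0 i$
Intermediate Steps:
$q{\left(B \right)} = 2 B \left(5 + B\right)$ ($q{\left(B \right)} = \left(5 + B\right) 2 B = 2 B \left(5 + B\right)$)
$y = -20$ ($y = 2 \left(-3\right) \left(5 - 3\right) - 8 = 2 \left(-3\right) 2 - 8 = -12 - 8 = -20$)
$\left(23 - 38 \sqrt{y - 20}\right) 283 = \left(23 - 38 \sqrt{-20 - 20}\right) 283 = \left(23 - 38 \sqrt{-40}\right) 283 = \left(23 - 38 \cdot 2 i \sqrt{10}\right) 283 = \left(23 - 76 i \sqrt{10}\right) 283 = 6509 - 21508 i \sqrt{10}$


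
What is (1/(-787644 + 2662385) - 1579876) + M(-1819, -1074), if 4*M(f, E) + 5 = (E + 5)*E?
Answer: -9695041231619/7498964 ≈ -1.2929e+6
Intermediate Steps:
M(f, E) = -5/4 + E*(5 + E)/4 (M(f, E) = -5/4 + ((E + 5)*E)/4 = -5/4 + ((5 + E)*E)/4 = -5/4 + (E*(5 + E))/4 = -5/4 + E*(5 + E)/4)
(1/(-787644 + 2662385) - 1579876) + M(-1819, -1074) = (1/(-787644 + 2662385) - 1579876) + (-5/4 + (1/4)*(-1074)**2 + (5/4)*(-1074)) = (1/1874741 - 1579876) + (-5/4 + (1/4)*1153476 - 2685/2) = (1/1874741 - 1579876) + (-5/4 + 288369 - 2685/2) = -2961858312115/1874741 + 1148101/4 = -9695041231619/7498964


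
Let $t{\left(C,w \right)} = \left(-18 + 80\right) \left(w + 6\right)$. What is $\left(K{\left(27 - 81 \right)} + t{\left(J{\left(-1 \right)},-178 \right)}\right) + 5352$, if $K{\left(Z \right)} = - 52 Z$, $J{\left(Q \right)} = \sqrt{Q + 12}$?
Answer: $-2504$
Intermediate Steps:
$J{\left(Q \right)} = \sqrt{12 + Q}$
$t{\left(C,w \right)} = 372 + 62 w$ ($t{\left(C,w \right)} = 62 \left(6 + w\right) = 372 + 62 w$)
$\left(K{\left(27 - 81 \right)} + t{\left(J{\left(-1 \right)},-178 \right)}\right) + 5352 = \left(- 52 \left(27 - 81\right) + \left(372 + 62 \left(-178\right)\right)\right) + 5352 = \left(- 52 \left(27 - 81\right) + \left(372 - 11036\right)\right) + 5352 = \left(\left(-52\right) \left(-54\right) - 10664\right) + 5352 = \left(2808 - 10664\right) + 5352 = -7856 + 5352 = -2504$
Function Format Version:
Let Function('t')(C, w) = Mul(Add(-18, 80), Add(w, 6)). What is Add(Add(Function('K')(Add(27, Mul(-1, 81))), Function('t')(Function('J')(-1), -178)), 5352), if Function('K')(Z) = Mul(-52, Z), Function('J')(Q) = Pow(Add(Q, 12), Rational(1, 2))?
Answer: -2504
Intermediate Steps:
Function('J')(Q) = Pow(Add(12, Q), Rational(1, 2))
Function('t')(C, w) = Add(372, Mul(62, w)) (Function('t')(C, w) = Mul(62, Add(6, w)) = Add(372, Mul(62, w)))
Add(Add(Function('K')(Add(27, Mul(-1, 81))), Function('t')(Function('J')(-1), -178)), 5352) = Add(Add(Mul(-52, Add(27, Mul(-1, 81))), Add(372, Mul(62, -178))), 5352) = Add(Add(Mul(-52, Add(27, -81)), Add(372, -11036)), 5352) = Add(Add(Mul(-52, -54), -10664), 5352) = Add(Add(2808, -10664), 5352) = Add(-7856, 5352) = -2504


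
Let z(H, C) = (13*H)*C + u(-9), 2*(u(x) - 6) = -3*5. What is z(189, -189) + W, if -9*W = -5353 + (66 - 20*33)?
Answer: -8346847/18 ≈ -4.6371e+5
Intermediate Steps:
u(x) = -3/2 (u(x) = 6 + (-3*5)/2 = 6 + (½)*(-15) = 6 - 15/2 = -3/2)
z(H, C) = -3/2 + 13*C*H (z(H, C) = (13*H)*C - 3/2 = 13*C*H - 3/2 = -3/2 + 13*C*H)
W = 5947/9 (W = -(-5353 + (66 - 20*33))/9 = -(-5353 + (66 - 660))/9 = -(-5353 - 594)/9 = -⅑*(-5947) = 5947/9 ≈ 660.78)
z(189, -189) + W = (-3/2 + 13*(-189)*189) + 5947/9 = (-3/2 - 464373) + 5947/9 = -928749/2 + 5947/9 = -8346847/18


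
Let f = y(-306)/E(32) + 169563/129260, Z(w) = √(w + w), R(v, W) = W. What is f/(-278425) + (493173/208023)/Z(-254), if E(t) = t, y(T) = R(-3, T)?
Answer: 4265943/143956862000 - 164391*I*√127/17612614 ≈ 2.9633e-5 - 0.10519*I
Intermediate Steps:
y(T) = T
Z(w) = √2*√w (Z(w) = √(2*w) = √2*√w)
f = -4265943/517040 (f = -306/32 + 169563/129260 = -306*1/32 + 169563*(1/129260) = -153/16 + 169563/129260 = -4265943/517040 ≈ -8.2507)
f/(-278425) + (493173/208023)/Z(-254) = -4265943/517040/(-278425) + (493173/208023)/((√2*√(-254))) = -4265943/517040*(-1/278425) + (493173*(1/208023))/((√2*(I*√254))) = 4265943/143956862000 + 164391/(69341*((2*I*√127))) = 4265943/143956862000 + 164391*(-I*√127/254)/69341 = 4265943/143956862000 - 164391*I*√127/17612614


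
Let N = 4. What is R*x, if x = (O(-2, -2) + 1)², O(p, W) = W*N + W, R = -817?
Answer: -66177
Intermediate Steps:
O(p, W) = 5*W (O(p, W) = W*4 + W = 4*W + W = 5*W)
x = 81 (x = (5*(-2) + 1)² = (-10 + 1)² = (-9)² = 81)
R*x = -817*81 = -66177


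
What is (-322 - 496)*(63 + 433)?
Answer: -405728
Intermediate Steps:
(-322 - 496)*(63 + 433) = -818*496 = -405728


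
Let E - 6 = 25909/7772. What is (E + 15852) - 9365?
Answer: 50489505/7772 ≈ 6496.3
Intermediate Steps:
E = 72541/7772 (E = 6 + 25909/7772 = 72541/7772 ≈ 9.3336)
(E + 15852) - 9365 = (72541/7772 + 15852) - 9365 = 123274285/7772 - 9365 = 50489505/7772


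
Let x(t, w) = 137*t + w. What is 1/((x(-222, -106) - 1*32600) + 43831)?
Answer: -1/19289 ≈ -5.1843e-5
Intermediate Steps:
x(t, w) = w + 137*t
1/((x(-222, -106) - 1*32600) + 43831) = 1/(((-106 + 137*(-222)) - 1*32600) + 43831) = 1/(((-106 - 30414) - 32600) + 43831) = 1/((-30520 - 32600) + 43831) = 1/(-63120 + 43831) = 1/(-19289) = -1/19289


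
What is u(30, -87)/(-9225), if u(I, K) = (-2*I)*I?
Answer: 8/41 ≈ 0.19512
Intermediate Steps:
u(I, K) = -2*I²
u(30, -87)/(-9225) = -2*30²/(-9225) = -2*900*(-1/9225) = -1800*(-1/9225) = 8/41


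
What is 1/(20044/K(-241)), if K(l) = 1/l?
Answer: -1/4830604 ≈ -2.0701e-7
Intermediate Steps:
1/(20044/K(-241)) = 1/(20044/(1/(-241))) = 1/(20044/(-1/241)) = 1/(20044*(-241)) = 1/(-4830604) = -1/4830604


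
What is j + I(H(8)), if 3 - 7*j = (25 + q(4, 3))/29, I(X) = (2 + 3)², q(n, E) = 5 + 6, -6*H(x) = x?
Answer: 5126/203 ≈ 25.251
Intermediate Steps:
H(x) = -x/6
q(n, E) = 11
I(X) = 25 (I(X) = 5² = 25)
j = 51/203 (j = 3/7 - (25 + 11)/(7*29) = 3/7 - 36/203 = 51/203 ≈ 0.25123)
j + I(H(8)) = 51/203 + 25 = 5126/203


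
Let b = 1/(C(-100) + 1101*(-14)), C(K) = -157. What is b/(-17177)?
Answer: 1/267463067 ≈ 3.7388e-9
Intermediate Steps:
b = -1/15571 (b = 1/(-157 + 1101*(-14)) = 1/(-157 - 15414) = 1/(-15571) = -1/15571 ≈ -6.4222e-5)
b/(-17177) = -1/15571/(-17177) = -1/15571*(-1/17177) = 1/267463067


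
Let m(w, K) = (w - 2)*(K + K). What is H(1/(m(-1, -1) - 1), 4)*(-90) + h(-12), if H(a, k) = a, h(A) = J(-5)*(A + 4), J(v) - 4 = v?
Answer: -10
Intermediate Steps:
m(w, K) = 2*K*(-2 + w) (m(w, K) = (-2 + w)*(2*K) = 2*K*(-2 + w))
J(v) = 4 + v
h(A) = -4 - A (h(A) = (4 - 5)*(A + 4) = -(4 + A) = -4 - A)
H(1/(m(-1, -1) - 1), 4)*(-90) + h(-12) = -90/(2*(-1)*(-2 - 1) - 1) + (-4 - 1*(-12)) = -90/(2*(-1)*(-3) - 1) + (-4 + 12) = -90/(6 - 1) + 8 = -90/5 + 8 = (⅕)*(-90) + 8 = -18 + 8 = -10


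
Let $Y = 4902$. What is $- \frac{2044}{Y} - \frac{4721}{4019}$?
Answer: $- \frac{15678589}{9850569} \approx -1.5916$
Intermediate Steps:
$- \frac{2044}{Y} - \frac{4721}{4019} = - \frac{2044}{4902} - \frac{4721}{4019} = \left(-2044\right) \frac{1}{4902} - \frac{4721}{4019} = - \frac{1022}{2451} - \frac{4721}{4019} = - \frac{15678589}{9850569}$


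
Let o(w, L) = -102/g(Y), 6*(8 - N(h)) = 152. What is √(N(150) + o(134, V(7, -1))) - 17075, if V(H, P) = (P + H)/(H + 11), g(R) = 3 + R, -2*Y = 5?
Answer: -17075 + 2*I*√498/3 ≈ -17075.0 + 14.877*I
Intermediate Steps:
Y = -5/2 (Y = -½*5 = -5/2 ≈ -2.5000)
N(h) = -52/3 (N(h) = 8 - ⅙*152 = 8 - 76/3 = -52/3)
V(H, P) = (H + P)/(11 + H)
o(w, L) = -204 (o(w, L) = -102/(3 - 5/2) = -102/½ = -102*2 = -204)
√(N(150) + o(134, V(7, -1))) - 17075 = √(-52/3 - 204) - 17075 = √(-664/3) - 17075 = 2*I*√498/3 - 17075 = -17075 + 2*I*√498/3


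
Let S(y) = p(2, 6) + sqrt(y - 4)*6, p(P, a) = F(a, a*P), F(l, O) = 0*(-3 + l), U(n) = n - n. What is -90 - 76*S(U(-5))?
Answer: -90 - 912*I ≈ -90.0 - 912.0*I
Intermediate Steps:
U(n) = 0
F(l, O) = 0
p(P, a) = 0
S(y) = 6*sqrt(-4 + y) (S(y) = 0 + sqrt(y - 4)*6 = 0 + sqrt(-4 + y)*6 = 0 + 6*sqrt(-4 + y) = 6*sqrt(-4 + y))
-90 - 76*S(U(-5)) = -90 - 456*sqrt(-4 + 0) = -90 - 456*sqrt(-4) = -90 - 456*2*I = -90 - 912*I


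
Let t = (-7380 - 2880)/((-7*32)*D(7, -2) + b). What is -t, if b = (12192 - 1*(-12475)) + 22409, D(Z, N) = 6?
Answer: 855/3811 ≈ 0.22435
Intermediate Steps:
b = 47076 (b = (12192 + 12475) + 22409 = 24667 + 22409 = 47076)
t = -855/3811 (t = (-7380 - 2880)/(-7*32*6 + 47076) = -10260/(-224*6 + 47076) = -10260/(-1344 + 47076) = -10260/45732 = -10260*1/45732 = -855/3811 ≈ -0.22435)
-t = -1*(-855/3811) = 855/3811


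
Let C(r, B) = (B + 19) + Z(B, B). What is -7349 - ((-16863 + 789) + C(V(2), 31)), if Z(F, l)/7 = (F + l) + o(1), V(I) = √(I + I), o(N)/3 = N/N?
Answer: 8220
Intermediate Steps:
o(N) = 3 (o(N) = 3*(N/N) = 3*1 = 3)
V(I) = √2*√I (V(I) = √(2*I) = √2*√I)
Z(F, l) = 21 + 7*F + 7*l (Z(F, l) = 7*((F + l) + 3) = 7*(3 + F + l) = 21 + 7*F + 7*l)
C(r, B) = 40 + 15*B (C(r, B) = (B + 19) + (21 + 7*B + 7*B) = (19 + B) + (21 + 14*B) = 40 + 15*B)
-7349 - ((-16863 + 789) + C(V(2), 31)) = -7349 - ((-16863 + 789) + (40 + 15*31)) = -7349 - (-16074 + (40 + 465)) = -7349 - (-16074 + 505) = -7349 - 1*(-15569) = -7349 + 15569 = 8220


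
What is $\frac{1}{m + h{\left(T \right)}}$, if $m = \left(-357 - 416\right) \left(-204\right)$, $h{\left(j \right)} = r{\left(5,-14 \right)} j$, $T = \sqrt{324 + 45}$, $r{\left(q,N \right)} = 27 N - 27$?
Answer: $\frac{52564}{8268747213} + \frac{135 \sqrt{41}}{2756249071} \approx 6.6706 \cdot 10^{-6}$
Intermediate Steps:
$r{\left(q,N \right)} = -27 + 27 N$
$T = 3 \sqrt{41}$ ($T = \sqrt{369} = 3 \sqrt{41} \approx 19.209$)
$h{\left(j \right)} = - 405 j$ ($h{\left(j \right)} = \left(-27 + 27 \left(-14\right)\right) j = \left(-27 - 378\right) j = - 405 j$)
$m = 157692$ ($m = \left(-773\right) \left(-204\right) = 157692$)
$\frac{1}{m + h{\left(T \right)}} = \frac{1}{157692 - 405 \cdot 3 \sqrt{41}} = \frac{1}{157692 - 1215 \sqrt{41}}$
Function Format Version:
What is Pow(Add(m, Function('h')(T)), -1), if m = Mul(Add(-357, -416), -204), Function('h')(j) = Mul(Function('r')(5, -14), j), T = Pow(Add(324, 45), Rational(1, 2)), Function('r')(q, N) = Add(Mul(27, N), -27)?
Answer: Add(Rational(52564, 8268747213), Mul(Rational(135, 2756249071), Pow(41, Rational(1, 2)))) ≈ 6.6706e-6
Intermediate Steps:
Function('r')(q, N) = Add(-27, Mul(27, N))
T = Mul(3, Pow(41, Rational(1, 2))) (T = Pow(369, Rational(1, 2)) = Mul(3, Pow(41, Rational(1, 2))) ≈ 19.209)
Function('h')(j) = Mul(-405, j) (Function('h')(j) = Mul(Add(-27, Mul(27, -14)), j) = Mul(Add(-27, -378), j) = Mul(-405, j))
m = 157692 (m = Mul(-773, -204) = 157692)
Pow(Add(m, Function('h')(T)), -1) = Pow(Add(157692, Mul(-405, Mul(3, Pow(41, Rational(1, 2))))), -1) = Pow(Add(157692, Mul(-1215, Pow(41, Rational(1, 2)))), -1)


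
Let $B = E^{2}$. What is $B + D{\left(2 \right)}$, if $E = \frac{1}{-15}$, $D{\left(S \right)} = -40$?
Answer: $- \frac{8999}{225} \approx -39.996$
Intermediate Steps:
$E = - \frac{1}{15} \approx -0.066667$
$B = \frac{1}{225}$ ($B = \left(- \frac{1}{15}\right)^{2} = \frac{1}{225} \approx 0.0044444$)
$B + D{\left(2 \right)} = \frac{1}{225} - 40 = - \frac{8999}{225}$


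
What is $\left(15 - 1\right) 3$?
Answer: $42$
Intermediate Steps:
$\left(15 - 1\right) 3 = 14 \cdot 3 = 42$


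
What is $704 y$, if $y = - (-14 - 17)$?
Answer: $21824$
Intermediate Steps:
$y = 31$ ($y = - (-14 - 17) = \left(-1\right) \left(-31\right) = 31$)
$704 y = 704 \cdot 31 = 21824$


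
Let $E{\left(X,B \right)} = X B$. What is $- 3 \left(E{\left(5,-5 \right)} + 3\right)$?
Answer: $66$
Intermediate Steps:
$E{\left(X,B \right)} = B X$
$- 3 \left(E{\left(5,-5 \right)} + 3\right) = - 3 \left(\left(-5\right) 5 + 3\right) = - 3 \left(-25 + 3\right) = \left(-3\right) \left(-22\right) = 66$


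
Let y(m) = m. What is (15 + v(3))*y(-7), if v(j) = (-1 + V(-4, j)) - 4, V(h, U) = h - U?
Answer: -21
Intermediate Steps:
v(j) = -9 - j (v(j) = (-1 + (-4 - j)) - 4 = (-5 - j) - 4 = -9 - j)
(15 + v(3))*y(-7) = (15 + (-9 - 1*3))*(-7) = (15 + (-9 - 3))*(-7) = (15 - 12)*(-7) = 3*(-7) = -21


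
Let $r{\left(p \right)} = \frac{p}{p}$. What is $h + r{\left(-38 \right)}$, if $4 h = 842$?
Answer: $\frac{423}{2} \approx 211.5$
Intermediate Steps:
$r{\left(p \right)} = 1$
$h = \frac{421}{2}$ ($h = \frac{1}{4} \cdot 842 = \frac{421}{2} \approx 210.5$)
$h + r{\left(-38 \right)} = \frac{421}{2} + 1 = \frac{423}{2}$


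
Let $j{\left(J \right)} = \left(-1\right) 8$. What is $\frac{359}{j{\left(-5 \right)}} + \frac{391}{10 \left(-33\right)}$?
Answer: $- \frac{60799}{1320} \approx -46.06$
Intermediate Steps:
$j{\left(J \right)} = -8$
$\frac{359}{j{\left(-5 \right)}} + \frac{391}{10 \left(-33\right)} = \frac{359}{-8} + \frac{391}{10 \left(-33\right)} = 359 \left(- \frac{1}{8}\right) + \frac{391}{-330} = - \frac{359}{8} + 391 \left(- \frac{1}{330}\right) = - \frac{359}{8} - \frac{391}{330} = - \frac{60799}{1320}$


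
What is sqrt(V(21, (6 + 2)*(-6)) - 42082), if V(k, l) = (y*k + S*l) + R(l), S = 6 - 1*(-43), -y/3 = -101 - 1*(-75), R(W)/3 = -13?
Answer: I*sqrt(42835) ≈ 206.97*I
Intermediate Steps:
R(W) = -39 (R(W) = 3*(-13) = -39)
y = 78 (y = -3*(-101 - 1*(-75)) = -3*(-101 + 75) = -3*(-26) = 78)
S = 49 (S = 6 + 43 = 49)
V(k, l) = -39 + 49*l + 78*k (V(k, l) = (78*k + 49*l) - 39 = (49*l + 78*k) - 39 = -39 + 49*l + 78*k)
sqrt(V(21, (6 + 2)*(-6)) - 42082) = sqrt((-39 + 49*((6 + 2)*(-6)) + 78*21) - 42082) = sqrt((-39 + 49*(8*(-6)) + 1638) - 42082) = sqrt((-39 + 49*(-48) + 1638) - 42082) = sqrt((-39 - 2352 + 1638) - 42082) = sqrt(-753 - 42082) = sqrt(-42835) = I*sqrt(42835)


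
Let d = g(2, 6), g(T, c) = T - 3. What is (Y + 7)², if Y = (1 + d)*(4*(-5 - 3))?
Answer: 49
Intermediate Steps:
g(T, c) = -3 + T
d = -1 (d = -3 + 2 = -1)
Y = 0 (Y = (1 - 1)*(4*(-5 - 3)) = 0*(4*(-8)) = 0*(-32) = 0)
(Y + 7)² = (0 + 7)² = 7² = 49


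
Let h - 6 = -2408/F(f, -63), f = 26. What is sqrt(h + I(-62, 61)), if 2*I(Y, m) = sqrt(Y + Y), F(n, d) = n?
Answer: sqrt(-14638 + 169*I*sqrt(31))/13 ≈ 0.29897 + 9.3115*I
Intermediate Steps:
I(Y, m) = sqrt(2)*sqrt(Y)/2 (I(Y, m) = sqrt(Y + Y)/2 = sqrt(2*Y)/2 = (sqrt(2)*sqrt(Y))/2 = sqrt(2)*sqrt(Y)/2)
h = -1126/13 (h = 6 - 2408/26 = 6 - 2408*1/26 = 6 - 1204/13 = -1126/13 ≈ -86.615)
sqrt(h + I(-62, 61)) = sqrt(-1126/13 + sqrt(2)*sqrt(-62)/2) = sqrt(-1126/13 + sqrt(2)*(I*sqrt(62))/2) = sqrt(-1126/13 + I*sqrt(31))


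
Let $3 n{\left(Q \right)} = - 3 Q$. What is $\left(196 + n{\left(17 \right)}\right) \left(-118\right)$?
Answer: $-21122$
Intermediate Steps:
$n{\left(Q \right)} = - Q$ ($n{\left(Q \right)} = \frac{\left(-3\right) Q}{3} = - Q$)
$\left(196 + n{\left(17 \right)}\right) \left(-118\right) = \left(196 - 17\right) \left(-118\right) = 179 \left(-118\right) = -21122$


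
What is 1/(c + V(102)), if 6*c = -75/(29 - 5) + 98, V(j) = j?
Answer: 16/1885 ≈ 0.0084881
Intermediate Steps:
c = 253/16 (c = (-75/(29 - 5) + 98)/6 = (-75/24 + 98)/6 = ((1/24)*(-75) + 98)/6 = (-25/8 + 98)/6 = (⅙)*(759/8) = 253/16 ≈ 15.813)
1/(c + V(102)) = 1/(253/16 + 102) = 1/(1885/16) = 16/1885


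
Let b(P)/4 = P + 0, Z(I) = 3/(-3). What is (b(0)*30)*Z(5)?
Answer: 0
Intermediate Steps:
Z(I) = -1 (Z(I) = 3*(-⅓) = -1)
b(P) = 4*P (b(P) = 4*(P + 0) = 4*P)
(b(0)*30)*Z(5) = ((4*0)*30)*(-1) = (0*30)*(-1) = 0*(-1) = 0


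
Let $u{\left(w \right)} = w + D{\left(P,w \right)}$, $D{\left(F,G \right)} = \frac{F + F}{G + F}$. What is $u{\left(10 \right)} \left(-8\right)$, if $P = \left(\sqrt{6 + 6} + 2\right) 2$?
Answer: $- \frac{2992}{37} - \frac{160 \sqrt{3}}{37} \approx -88.355$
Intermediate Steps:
$P = 4 + 4 \sqrt{3}$ ($P = \left(\sqrt{12} + 2\right) 2 = \left(2 \sqrt{3} + 2\right) 2 = \left(2 + 2 \sqrt{3}\right) 2 = 4 + 4 \sqrt{3} \approx 10.928$)
$D{\left(F,G \right)} = \frac{2 F}{F + G}$
$u{\left(w \right)} = w + \frac{2 \left(4 + 4 \sqrt{3}\right)}{4 + w + 4 \sqrt{3}}$ ($u{\left(w \right)} = w + \frac{2 \left(4 + 4 \sqrt{3}\right)}{\left(4 + 4 \sqrt{3}\right) + w} = w + \frac{2 \left(4 + 4 \sqrt{3}\right)}{4 + w + 4 \sqrt{3}}$)
$u{\left(10 \right)} \left(-8\right) = \frac{8 + 8 \sqrt{3} + 10 \left(4 + 10 + 4 \sqrt{3}\right)}{4 + 10 + 4 \sqrt{3}} \left(-8\right) = \frac{8 + 8 \sqrt{3} + 10 \left(14 + 4 \sqrt{3}\right)}{14 + 4 \sqrt{3}} \left(-8\right) = \frac{8 + 8 \sqrt{3} + \left(140 + 40 \sqrt{3}\right)}{14 + 4 \sqrt{3}} \left(-8\right) = \frac{148 + 48 \sqrt{3}}{14 + 4 \sqrt{3}} \left(-8\right) = - \frac{8 \left(148 + 48 \sqrt{3}\right)}{14 + 4 \sqrt{3}}$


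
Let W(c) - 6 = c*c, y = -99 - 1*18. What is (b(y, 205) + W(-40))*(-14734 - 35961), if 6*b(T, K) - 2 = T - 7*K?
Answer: -204959885/3 ≈ -6.8320e+7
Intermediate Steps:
y = -117 (y = -99 - 18 = -117)
b(T, K) = 1/3 - 7*K/6 + T/6 (b(T, K) = 1/3 + (T - 7*K)/6 = 1/3 + (-7*K/6 + T/6) = 1/3 - 7*K/6 + T/6)
W(c) = 6 + c**2 (W(c) = 6 + c*c = 6 + c**2)
(b(y, 205) + W(-40))*(-14734 - 35961) = ((1/3 - 7/6*205 + (1/6)*(-117)) + (6 + (-40)**2))*(-14734 - 35961) = ((1/3 - 1435/6 - 39/2) + (6 + 1600))*(-50695) = (-775/3 + 1606)*(-50695) = (4043/3)*(-50695) = -204959885/3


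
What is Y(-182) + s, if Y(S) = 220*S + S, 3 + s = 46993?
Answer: 6768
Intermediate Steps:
s = 46990 (s = -3 + 46993 = 46990)
Y(S) = 221*S
Y(-182) + s = 221*(-182) + 46990 = -40222 + 46990 = 6768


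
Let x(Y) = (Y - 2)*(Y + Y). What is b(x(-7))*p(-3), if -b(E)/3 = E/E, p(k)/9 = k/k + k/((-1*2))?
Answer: -135/2 ≈ -67.500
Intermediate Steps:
x(Y) = 2*Y*(-2 + Y) (x(Y) = (-2 + Y)*(2*Y) = 2*Y*(-2 + Y))
p(k) = 9 - 9*k/2 (p(k) = 9*(k/k + k/((-1*2))) = 9*(1 + k/(-2)) = 9*(1 + k*(-1/2)) = 9*(1 - k/2) = 9 - 9*k/2)
b(E) = -3 (b(E) = -3*E/E = -3*1 = -3)
b(x(-7))*p(-3) = -3*(9 - 9/2*(-3)) = -3*(9 + 27/2) = -3*45/2 = -135/2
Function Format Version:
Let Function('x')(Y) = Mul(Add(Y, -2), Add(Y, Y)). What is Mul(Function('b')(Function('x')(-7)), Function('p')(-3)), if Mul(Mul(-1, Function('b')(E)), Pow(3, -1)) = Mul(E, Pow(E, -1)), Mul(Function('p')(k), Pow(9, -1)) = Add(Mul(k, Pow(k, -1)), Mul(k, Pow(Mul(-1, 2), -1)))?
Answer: Rational(-135, 2) ≈ -67.500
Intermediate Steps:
Function('x')(Y) = Mul(2, Y, Add(-2, Y)) (Function('x')(Y) = Mul(Add(-2, Y), Mul(2, Y)) = Mul(2, Y, Add(-2, Y)))
Function('p')(k) = Add(9, Mul(Rational(-9, 2), k)) (Function('p')(k) = Mul(9, Add(Mul(k, Pow(k, -1)), Mul(k, Pow(Mul(-1, 2), -1)))) = Mul(9, Add(1, Mul(k, Pow(-2, -1)))) = Mul(9, Add(1, Mul(k, Rational(-1, 2)))) = Mul(9, Add(1, Mul(Rational(-1, 2), k))) = Add(9, Mul(Rational(-9, 2), k)))
Function('b')(E) = -3 (Function('b')(E) = Mul(-3, Mul(E, Pow(E, -1))) = Mul(-3, 1) = -3)
Mul(Function('b')(Function('x')(-7)), Function('p')(-3)) = Mul(-3, Add(9, Mul(Rational(-9, 2), -3))) = Mul(-3, Add(9, Rational(27, 2))) = Mul(-3, Rational(45, 2)) = Rational(-135, 2)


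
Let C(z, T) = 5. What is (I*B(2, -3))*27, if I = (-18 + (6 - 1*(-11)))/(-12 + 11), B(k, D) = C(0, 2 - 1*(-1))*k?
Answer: 270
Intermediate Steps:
B(k, D) = 5*k
I = 1 (I = (-18 + (6 + 11))/(-1) = (-18 + 17)*(-1) = -1*(-1) = 1)
(I*B(2, -3))*27 = (1*(5*2))*27 = (1*10)*27 = 10*27 = 270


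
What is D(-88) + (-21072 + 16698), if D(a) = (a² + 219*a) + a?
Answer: -15990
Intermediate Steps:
D(a) = a² + 220*a
D(-88) + (-21072 + 16698) = -88*(220 - 88) + (-21072 + 16698) = -88*132 - 4374 = -11616 - 4374 = -15990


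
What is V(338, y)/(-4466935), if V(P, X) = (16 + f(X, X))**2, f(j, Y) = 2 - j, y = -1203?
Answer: -135531/406085 ≈ -0.33375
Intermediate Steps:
V(P, X) = (18 - X)**2 (V(P, X) = (16 + (2 - X))**2 = (18 - X)**2)
V(338, y)/(-4466935) = (-18 - 1203)**2/(-4466935) = (-1221)**2*(-1/4466935) = 1490841*(-1/4466935) = -135531/406085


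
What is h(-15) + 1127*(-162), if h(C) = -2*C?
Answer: -182544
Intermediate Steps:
h(-15) + 1127*(-162) = -2*(-15) + 1127*(-162) = 30 - 182574 = -182544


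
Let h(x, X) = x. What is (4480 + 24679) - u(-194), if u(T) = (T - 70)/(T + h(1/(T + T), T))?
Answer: 66508575/2281 ≈ 29158.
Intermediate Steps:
u(T) = (-70 + T)/(T + 1/(2*T)) (u(T) = (T - 70)/(T + 1/(T + T)) = (-70 + T)/(T + 1/(2*T)))
(4480 + 24679) - u(-194) = (4480 + 24679) - 2*(-194)*(-70 - 194)/(1 + 2*(-194)²) = 29159 - 2*(-194)*(-264)/(1 + 2*37636) = 29159 - 2*(-194)*(-264)/(1 + 75272) = 29159 - 2*(-194)*(-264)/75273 = 29159 - 1*3104/2281 = 29159 - 3104/2281 = 66508575/2281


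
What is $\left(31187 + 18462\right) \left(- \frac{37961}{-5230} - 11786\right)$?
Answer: $- \frac{3058518360531}{5230} \approx -5.848 \cdot 10^{8}$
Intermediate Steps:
$\left(31187 + 18462\right) \left(- \frac{37961}{-5230} - 11786\right) = 49649 \left(\left(-37961\right) \left(- \frac{1}{5230}\right) - 11786\right) = 49649 \left(\frac{37961}{5230} - 11786\right) = 49649 \left(- \frac{61602819}{5230}\right) = - \frac{3058518360531}{5230}$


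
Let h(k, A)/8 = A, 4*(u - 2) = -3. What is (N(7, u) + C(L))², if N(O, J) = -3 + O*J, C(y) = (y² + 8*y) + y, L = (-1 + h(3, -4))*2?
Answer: 227135041/16 ≈ 1.4196e+7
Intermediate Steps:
u = 5/4 (u = 2 + (¼)*(-3) = 2 - ¾ = 5/4 ≈ 1.2500)
h(k, A) = 8*A
L = -66 (L = (-1 + 8*(-4))*2 = (-1 - 32)*2 = -33*2 = -66)
C(y) = y² + 9*y
N(O, J) = -3 + J*O
(N(7, u) + C(L))² = ((-3 + (5/4)*7) - 66*(9 - 66))² = ((-3 + 35/4) - 66*(-57))² = (23/4 + 3762)² = (15071/4)² = 227135041/16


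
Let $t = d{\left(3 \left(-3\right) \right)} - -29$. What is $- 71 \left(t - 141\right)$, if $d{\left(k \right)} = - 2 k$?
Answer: $6674$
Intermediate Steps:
$t = 47$ ($t = - 2 \cdot 3 \left(-3\right) - -29 = \left(-2\right) \left(-9\right) + 29 = 18 + 29 = 47$)
$- 71 \left(t - 141\right) = - 71 \left(47 - 141\right) = \left(-71\right) \left(-94\right) = 6674$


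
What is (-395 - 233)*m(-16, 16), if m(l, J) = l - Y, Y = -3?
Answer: 8164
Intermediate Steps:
m(l, J) = 3 + l (m(l, J) = l - 1*(-3) = l + 3 = 3 + l)
(-395 - 233)*m(-16, 16) = (-395 - 233)*(3 - 16) = -628*(-13) = 8164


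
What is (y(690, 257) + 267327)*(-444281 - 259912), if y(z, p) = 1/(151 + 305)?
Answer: -28613970155603/152 ≈ -1.8825e+11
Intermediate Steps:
y(z, p) = 1/456
(y(690, 257) + 267327)*(-444281 - 259912) = (1/456 + 267327)*(-444281 - 259912) = (121901113/456)*(-704193) = -28613970155603/152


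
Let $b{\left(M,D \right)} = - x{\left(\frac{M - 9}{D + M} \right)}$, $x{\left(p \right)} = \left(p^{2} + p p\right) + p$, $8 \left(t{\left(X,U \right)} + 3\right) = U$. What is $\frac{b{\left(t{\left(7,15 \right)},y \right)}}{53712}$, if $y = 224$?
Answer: $\frac{14589}{18972803152} \approx 7.6894 \cdot 10^{-7}$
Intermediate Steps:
$t{\left(X,U \right)} = -3 + \frac{U}{8}$
$x{\left(p \right)} = p + 2 p^{2}$ ($x{\left(p \right)} = \left(p^{2} + p^{2}\right) + p = 2 p^{2} + p = p + 2 p^{2}$)
$b{\left(M,D \right)} = - \frac{\left(1 + \frac{2 \left(-9 + M\right)}{D + M}\right) \left(-9 + M\right)}{D + M}$ ($b{\left(M,D \right)} = - \frac{M - 9}{D + M} \left(1 + 2 \frac{M - 9}{D + M}\right) = - \frac{-9 + M}{D + M} \left(1 + 2 \frac{-9 + M}{D + M}\right) = - \frac{-9 + M}{D + M} \left(1 + \frac{2 \left(-9 + M\right)}{D + M}\right) = - \frac{\left(1 + \frac{2 \left(-9 + M\right)}{D + M}\right) \left(-9 + M\right)}{D + M}$)
$\frac{b{\left(t{\left(7,15 \right)},y \right)}}{53712} = \frac{\left(-1\right) \frac{1}{\left(224 + \left(-3 + \frac{1}{8} \cdot 15\right)\right)^{2}} \left(-9 + \left(-3 + \frac{1}{8} \cdot 15\right)\right) \left(-18 + 224 + 3 \left(-3 + \frac{1}{8} \cdot 15\right)\right)}{53712} = - \frac{\left(-9 + \left(-3 + \frac{15}{8}\right)\right) \left(-18 + 224 + 3 \left(-3 + \frac{15}{8}\right)\right)}{\left(224 + \left(-3 + \frac{15}{8}\right)\right)^{2}} \cdot \frac{1}{53712} = - \frac{\left(-9 - \frac{9}{8}\right) \left(-18 + 224 + 3 \left(- \frac{9}{8}\right)\right)}{\left(224 - \frac{9}{8}\right)^{2}} \cdot \frac{1}{53712} = \left(-1\right) \frac{1}{\frac{3179089}{64}} \left(- \frac{81}{8}\right) \left(-18 + 224 - \frac{27}{8}\right) \frac{1}{53712} = \left(-1\right) \frac{64}{3179089} \left(- \frac{81}{8}\right) \frac{1621}{8} \cdot \frac{1}{53712} = \frac{131301}{3179089} \cdot \frac{1}{53712} = \frac{14589}{18972803152}$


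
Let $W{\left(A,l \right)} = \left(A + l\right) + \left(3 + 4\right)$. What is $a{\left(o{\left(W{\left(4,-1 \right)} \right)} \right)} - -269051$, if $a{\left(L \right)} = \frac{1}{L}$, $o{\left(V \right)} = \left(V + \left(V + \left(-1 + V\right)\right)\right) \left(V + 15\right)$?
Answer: $\frac{195061976}{725} \approx 2.6905 \cdot 10^{5}$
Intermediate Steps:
$W{\left(A,l \right)} = 7 + A + l$ ($W{\left(A,l \right)} = \left(A + l\right) + 7 = 7 + A + l$)
$o{\left(V \right)} = \left(-1 + 3 V\right) \left(15 + V\right)$ ($o{\left(V \right)} = \left(V + \left(-1 + 2 V\right)\right) \left(15 + V\right) = \left(-1 + 3 V\right) \left(15 + V\right)$)
$a{\left(o{\left(W{\left(4,-1 \right)} \right)} \right)} - -269051 = \frac{1}{-15 + 3 \left(7 + 4 - 1\right)^{2} + 44 \left(7 + 4 - 1\right)} - -269051 = \frac{1}{-15 + 3 \cdot 10^{2} + 44 \cdot 10} + 269051 = \frac{1}{-15 + 3 \cdot 100 + 440} + 269051 = \frac{1}{-15 + 300 + 440} + 269051 = \frac{1}{725} + 269051 = \frac{195061976}{725}$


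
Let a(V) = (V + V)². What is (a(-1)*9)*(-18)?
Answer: -648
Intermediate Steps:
a(V) = 4*V² (a(V) = (2*V)² = 4*V²)
(a(-1)*9)*(-18) = ((4*(-1)²)*9)*(-18) = ((4*1)*9)*(-18) = (4*9)*(-18) = 36*(-18) = -648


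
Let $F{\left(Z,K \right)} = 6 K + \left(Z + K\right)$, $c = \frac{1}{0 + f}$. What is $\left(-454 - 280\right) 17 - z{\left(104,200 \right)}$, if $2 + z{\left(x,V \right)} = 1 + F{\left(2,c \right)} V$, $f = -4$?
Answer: $-12527$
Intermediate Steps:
$c = - \frac{1}{4}$ ($c = \frac{1}{0 - 4} = \frac{1}{-4} = - \frac{1}{4} \approx -0.25$)
$F{\left(Z,K \right)} = Z + 7 K$ ($F{\left(Z,K \right)} = 6 K + \left(K + Z\right) = Z + 7 K$)
$z{\left(x,V \right)} = -1 + \frac{V}{4}$ ($z{\left(x,V \right)} = -2 + \left(1 + \left(2 + 7 \left(- \frac{1}{4}\right)\right) V\right) = -2 + \left(1 + \left(2 - \frac{7}{4}\right) V\right) = -2 + \left(1 + \frac{V}{4}\right) = -1 + \frac{V}{4}$)
$\left(-454 - 280\right) 17 - z{\left(104,200 \right)} = \left(-454 - 280\right) 17 - \left(-1 + \frac{1}{4} \cdot 200\right) = \left(-454 - 280\right) 17 - \left(-1 + 50\right) = \left(-734\right) 17 - 49 = -12478 - 49 = -12527$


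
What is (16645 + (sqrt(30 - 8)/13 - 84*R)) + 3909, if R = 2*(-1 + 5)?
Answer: 19882 + sqrt(22)/13 ≈ 19882.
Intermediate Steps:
R = 8 (R = 2*4 = 8)
(16645 + (sqrt(30 - 8)/13 - 84*R)) + 3909 = (16645 + (sqrt(30 - 8)/13 - 84*8)) + 3909 = (16645 + (sqrt(22)*(1/13) - 672)) + 3909 = (16645 + (sqrt(22)/13 - 672)) + 3909 = (16645 + (-672 + sqrt(22)/13)) + 3909 = (15973 + sqrt(22)/13) + 3909 = 19882 + sqrt(22)/13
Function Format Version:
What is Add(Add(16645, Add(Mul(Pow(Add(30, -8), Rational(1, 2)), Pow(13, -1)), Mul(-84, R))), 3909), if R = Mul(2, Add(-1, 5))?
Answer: Add(19882, Mul(Rational(1, 13), Pow(22, Rational(1, 2)))) ≈ 19882.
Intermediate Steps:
R = 8 (R = Mul(2, 4) = 8)
Add(Add(16645, Add(Mul(Pow(Add(30, -8), Rational(1, 2)), Pow(13, -1)), Mul(-84, R))), 3909) = Add(Add(16645, Add(Mul(Pow(Add(30, -8), Rational(1, 2)), Pow(13, -1)), Mul(-84, 8))), 3909) = Add(Add(16645, Add(Mul(Pow(22, Rational(1, 2)), Rational(1, 13)), -672)), 3909) = Add(Add(16645, Add(Mul(Rational(1, 13), Pow(22, Rational(1, 2))), -672)), 3909) = Add(Add(16645, Add(-672, Mul(Rational(1, 13), Pow(22, Rational(1, 2))))), 3909) = Add(Add(15973, Mul(Rational(1, 13), Pow(22, Rational(1, 2)))), 3909) = Add(19882, Mul(Rational(1, 13), Pow(22, Rational(1, 2))))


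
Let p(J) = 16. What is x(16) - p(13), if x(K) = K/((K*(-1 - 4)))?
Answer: -81/5 ≈ -16.200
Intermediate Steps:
x(K) = -1/5 (x(K) = K/((K*(-5))) = K/((-5*K)) = K*(-1/(5*K)) = -1/5)
x(16) - p(13) = -1/5 - 1*16 = -1/5 - 16 = -81/5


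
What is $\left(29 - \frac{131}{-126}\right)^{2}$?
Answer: $\frac{14326225}{15876} \approx 902.38$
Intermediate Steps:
$\left(29 - \frac{131}{-126}\right)^{2} = \left(29 - - \frac{131}{126}\right)^{2} = \left(29 + \frac{131}{126}\right)^{2} = \left(\frac{3785}{126}\right)^{2} = \frac{14326225}{15876}$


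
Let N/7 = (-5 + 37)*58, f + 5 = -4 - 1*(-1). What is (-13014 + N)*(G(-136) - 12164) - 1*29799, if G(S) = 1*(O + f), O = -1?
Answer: 238007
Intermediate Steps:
f = -8 (f = -5 + (-4 - 1*(-1)) = -5 + (-4 + 1) = -5 - 3 = -8)
N = 12992 (N = 7*((-5 + 37)*58) = 7*(32*58) = 7*1856 = 12992)
G(S) = -9 (G(S) = 1*(-1 - 8) = 1*(-9) = -9)
(-13014 + N)*(G(-136) - 12164) - 1*29799 = (-13014 + 12992)*(-9 - 12164) - 1*29799 = -22*(-12173) - 29799 = 267806 - 29799 = 238007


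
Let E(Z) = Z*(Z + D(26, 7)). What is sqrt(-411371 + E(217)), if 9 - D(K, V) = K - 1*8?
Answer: I*sqrt(366235) ≈ 605.17*I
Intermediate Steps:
D(K, V) = 17 - K (D(K, V) = 9 - (K - 1*8) = 9 - (K - 8) = 9 - (-8 + K) = 9 + (8 - K) = 17 - K)
E(Z) = Z*(-9 + Z) (E(Z) = Z*(Z + (17 - 1*26)) = Z*(Z + (17 - 26)) = Z*(Z - 9) = Z*(-9 + Z))
sqrt(-411371 + E(217)) = sqrt(-411371 + 217*(-9 + 217)) = sqrt(-411371 + 217*208) = sqrt(-411371 + 45136) = sqrt(-366235) = I*sqrt(366235)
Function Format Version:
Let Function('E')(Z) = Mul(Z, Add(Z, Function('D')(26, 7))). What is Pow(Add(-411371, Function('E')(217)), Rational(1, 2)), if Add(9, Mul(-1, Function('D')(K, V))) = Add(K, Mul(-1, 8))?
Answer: Mul(I, Pow(366235, Rational(1, 2))) ≈ Mul(605.17, I)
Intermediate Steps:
Function('D')(K, V) = Add(17, Mul(-1, K)) (Function('D')(K, V) = Add(9, Mul(-1, Add(K, Mul(-1, 8)))) = Add(9, Mul(-1, Add(K, -8))) = Add(9, Mul(-1, Add(-8, K))) = Add(9, Add(8, Mul(-1, K))) = Add(17, Mul(-1, K)))
Function('E')(Z) = Mul(Z, Add(-9, Z)) (Function('E')(Z) = Mul(Z, Add(Z, Add(17, Mul(-1, 26)))) = Mul(Z, Add(Z, Add(17, -26))) = Mul(Z, Add(Z, -9)) = Mul(Z, Add(-9, Z)))
Pow(Add(-411371, Function('E')(217)), Rational(1, 2)) = Pow(Add(-411371, Mul(217, Add(-9, 217))), Rational(1, 2)) = Pow(Add(-411371, Mul(217, 208)), Rational(1, 2)) = Pow(Add(-411371, 45136), Rational(1, 2)) = Pow(-366235, Rational(1, 2)) = Mul(I, Pow(366235, Rational(1, 2)))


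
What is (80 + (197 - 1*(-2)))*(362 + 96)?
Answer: 127782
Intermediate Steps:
(80 + (197 - 1*(-2)))*(362 + 96) = (80 + (197 + 2))*458 = (80 + 199)*458 = 279*458 = 127782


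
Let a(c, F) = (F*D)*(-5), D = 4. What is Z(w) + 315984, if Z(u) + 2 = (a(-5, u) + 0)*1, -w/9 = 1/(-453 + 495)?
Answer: 2211904/7 ≈ 3.1599e+5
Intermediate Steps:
a(c, F) = -20*F (a(c, F) = (F*4)*(-5) = (4*F)*(-5) = -20*F)
w = -3/14 (w = -9/(-453 + 495) = -9/42 = -9*1/42 = -3/14 ≈ -0.21429)
Z(u) = -2 - 20*u (Z(u) = -2 + (-20*u + 0)*1 = -2 - 20*u*1 = -2 - 20*u)
Z(w) + 315984 = (-2 - 20*(-3/14)) + 315984 = (-2 + 30/7) + 315984 = 16/7 + 315984 = 2211904/7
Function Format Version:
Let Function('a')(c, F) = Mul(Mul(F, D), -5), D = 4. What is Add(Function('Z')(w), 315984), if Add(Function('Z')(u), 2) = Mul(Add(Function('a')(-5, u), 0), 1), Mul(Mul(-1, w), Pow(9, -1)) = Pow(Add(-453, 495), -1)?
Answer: Rational(2211904, 7) ≈ 3.1599e+5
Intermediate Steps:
Function('a')(c, F) = Mul(-20, F) (Function('a')(c, F) = Mul(Mul(F, 4), -5) = Mul(Mul(4, F), -5) = Mul(-20, F))
w = Rational(-3, 14) (w = Mul(-9, Pow(Add(-453, 495), -1)) = Mul(-9, Pow(42, -1)) = Mul(-9, Rational(1, 42)) = Rational(-3, 14) ≈ -0.21429)
Function('Z')(u) = Add(-2, Mul(-20, u)) (Function('Z')(u) = Add(-2, Mul(Add(Mul(-20, u), 0), 1)) = Add(-2, Mul(Mul(-20, u), 1)) = Add(-2, Mul(-20, u)))
Add(Function('Z')(w), 315984) = Add(Add(-2, Mul(-20, Rational(-3, 14))), 315984) = Add(Add(-2, Rational(30, 7)), 315984) = Add(Rational(16, 7), 315984) = Rational(2211904, 7)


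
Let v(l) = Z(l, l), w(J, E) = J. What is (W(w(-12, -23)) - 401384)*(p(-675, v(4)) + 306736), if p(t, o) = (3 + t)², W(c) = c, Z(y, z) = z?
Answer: -304386614720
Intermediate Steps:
v(l) = l
(W(w(-12, -23)) - 401384)*(p(-675, v(4)) + 306736) = (-12 - 401384)*((3 - 675)² + 306736) = -401396*((-672)² + 306736) = -401396*(451584 + 306736) = -401396*758320 = -304386614720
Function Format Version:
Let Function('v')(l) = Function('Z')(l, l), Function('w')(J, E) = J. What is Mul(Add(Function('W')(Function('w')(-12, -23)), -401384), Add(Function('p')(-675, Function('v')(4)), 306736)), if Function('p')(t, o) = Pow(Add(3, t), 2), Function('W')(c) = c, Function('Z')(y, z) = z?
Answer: -304386614720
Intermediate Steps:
Function('v')(l) = l
Mul(Add(Function('W')(Function('w')(-12, -23)), -401384), Add(Function('p')(-675, Function('v')(4)), 306736)) = Mul(Add(-12, -401384), Add(Pow(Add(3, -675), 2), 306736)) = Mul(-401396, Add(Pow(-672, 2), 306736)) = Mul(-401396, Add(451584, 306736)) = Mul(-401396, 758320) = -304386614720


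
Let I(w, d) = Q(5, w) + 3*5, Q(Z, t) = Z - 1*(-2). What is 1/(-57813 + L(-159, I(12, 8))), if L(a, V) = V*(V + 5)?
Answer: -1/57219 ≈ -1.7477e-5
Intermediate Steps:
Q(Z, t) = 2 + Z (Q(Z, t) = Z + 2 = 2 + Z)
I(w, d) = 22 (I(w, d) = (2 + 5) + 3*5 = 7 + 15 = 22)
L(a, V) = V*(5 + V)
1/(-57813 + L(-159, I(12, 8))) = 1/(-57813 + 22*(5 + 22)) = 1/(-57813 + 22*27) = 1/(-57813 + 594) = 1/(-57219) = -1/57219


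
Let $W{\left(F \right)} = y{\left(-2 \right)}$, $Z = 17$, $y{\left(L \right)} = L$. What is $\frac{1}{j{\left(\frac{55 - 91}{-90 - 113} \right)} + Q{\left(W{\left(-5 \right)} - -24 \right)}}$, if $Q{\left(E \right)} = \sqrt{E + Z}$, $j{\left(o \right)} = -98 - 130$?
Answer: $- \frac{76}{17315} - \frac{\sqrt{39}}{51945} \approx -0.0045095$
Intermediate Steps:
$j{\left(o \right)} = -228$ ($j{\left(o \right)} = -98 - 130 = -228$)
$W{\left(F \right)} = -2$
$Q{\left(E \right)} = \sqrt{17 + E}$ ($Q{\left(E \right)} = \sqrt{E + 17} = \sqrt{17 + E}$)
$\frac{1}{j{\left(\frac{55 - 91}{-90 - 113} \right)} + Q{\left(W{\left(-5 \right)} - -24 \right)}} = \frac{1}{-228 + \sqrt{17 - -22}} = \frac{1}{-228 + \sqrt{17 + \left(-2 + 24\right)}} = \frac{1}{-228 + \sqrt{17 + 22}} = \frac{1}{-228 + \sqrt{39}}$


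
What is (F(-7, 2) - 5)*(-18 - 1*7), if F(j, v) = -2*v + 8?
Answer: 25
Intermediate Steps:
F(j, v) = 8 - 2*v
(F(-7, 2) - 5)*(-18 - 1*7) = ((8 - 2*2) - 5)*(-18 - 1*7) = ((8 - 4) - 5)*(-18 - 7) = (4 - 5)*(-25) = -1*(-25) = 25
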